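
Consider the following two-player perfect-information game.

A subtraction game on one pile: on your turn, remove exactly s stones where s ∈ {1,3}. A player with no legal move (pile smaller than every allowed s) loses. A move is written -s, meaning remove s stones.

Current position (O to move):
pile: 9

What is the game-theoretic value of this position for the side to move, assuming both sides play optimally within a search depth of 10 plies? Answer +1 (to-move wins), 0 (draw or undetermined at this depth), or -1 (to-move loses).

value(9, O) = +1

[9] O move#1: -1:+1/8*, -3:+1/6
[8] X move#2: -1:-1/7*, -3:-1/5
[7] O move#3: -1:+1/6*, -3:+1/4
[6] X move#4: -1:-1/5*, -3:-1/3
[5] O move#5: -1:+1/4*, -3:+1/2
[4] X move#6: -1:-1/3*, -3:-1/1
[3] O move#7: -1:+1/2*, -3:+1/0
[2] X move#8: -1:-1/1*
[1] O move#9: -1:+1/0*
[0] end (terminal -1, X#10); searched 9 to 10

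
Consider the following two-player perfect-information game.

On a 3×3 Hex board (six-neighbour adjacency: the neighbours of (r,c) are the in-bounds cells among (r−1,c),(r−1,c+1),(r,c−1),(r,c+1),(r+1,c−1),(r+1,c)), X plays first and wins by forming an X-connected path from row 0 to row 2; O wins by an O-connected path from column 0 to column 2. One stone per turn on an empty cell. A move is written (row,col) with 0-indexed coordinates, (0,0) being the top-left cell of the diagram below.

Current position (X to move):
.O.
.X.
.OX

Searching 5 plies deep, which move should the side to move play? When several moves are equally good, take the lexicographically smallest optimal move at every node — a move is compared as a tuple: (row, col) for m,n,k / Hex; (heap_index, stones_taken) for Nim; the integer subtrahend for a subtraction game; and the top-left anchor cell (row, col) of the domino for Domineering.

p1 X@[.O./.X./.OX]: (0,0)[XO./.X./.OX]+1* (0,2)[.OX/.X./.OX]+1 (1,0)[.O./XX./.OX]+1 (1,2)[.O./.XX/.OX]-1 (2,0)[.O./.X./XOX]-1
p2 O@[XO./.X./.OX]: (0,2)[XOO/.X./.OX]-1* (1,0)[XO./OX./.OX]-1 (1,2)[XO./.XO/.OX]-1 (2,0)[XO./.X./OOX]-1
p3 X@[XOO/.X./.OX]: (1,0)[XOO/XX./.OX]+1* (1,2)[XOO/.XX/.OX]-1 (2,0)[XOO/.X./XOX]-1
p4 O@[XOO/XX./.OX]: (1,2)[XOO/XXO/.OX]-1* (2,0)[XOO/XX./OOX]-1
p5 X@[XOO/XXO/.OX]: (2,0)[XOO/XXO/XOX]+1*
p6 O@[XOO/XXO/XOX] terminal -1; root [.O./.X./.OX] d5

X's best at [.O./.X./.OX]: (0,0)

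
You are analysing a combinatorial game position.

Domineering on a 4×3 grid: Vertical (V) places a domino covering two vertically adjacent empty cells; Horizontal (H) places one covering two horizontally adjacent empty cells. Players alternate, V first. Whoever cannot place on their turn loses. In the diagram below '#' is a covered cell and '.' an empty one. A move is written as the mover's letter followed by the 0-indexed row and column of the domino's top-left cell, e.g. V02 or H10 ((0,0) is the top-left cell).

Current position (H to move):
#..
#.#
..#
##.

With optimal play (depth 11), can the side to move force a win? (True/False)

H winning at [#../#.#/..#/##.]: False

[#../#.#/..#/##.] H move#1: H01:-1/###/#.#/..#/##.*, H20:-1/#../#.#/###/##.
[###/#.#/..#/##.] V move#2: V11:+1/###/###/.##/##.*
[###/###/.##/##.] end (terminal -1, H#3); searched #../#.#/..#/##. to 11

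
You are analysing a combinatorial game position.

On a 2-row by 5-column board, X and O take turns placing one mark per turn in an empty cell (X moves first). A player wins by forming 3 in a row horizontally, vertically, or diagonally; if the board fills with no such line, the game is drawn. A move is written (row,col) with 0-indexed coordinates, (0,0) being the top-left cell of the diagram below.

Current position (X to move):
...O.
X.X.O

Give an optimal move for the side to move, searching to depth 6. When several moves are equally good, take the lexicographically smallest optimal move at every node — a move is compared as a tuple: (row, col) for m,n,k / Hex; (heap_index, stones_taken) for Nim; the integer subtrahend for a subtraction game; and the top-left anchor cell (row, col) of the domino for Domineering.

X's best at [...O./X.X.O]: (1,1)

ply 1, X at ...O./X.X.O | (0,0)=+0→X..O./X.X.O; (0,1)=+0→.X.O./X.X.O; (0,2)=+0→..XO./X.X.O; (0,4)=+0→...OX/X.X.O; (1,1)=+1→...O./XXX.O*; (1,3)=+0→...O./X.XXO
ply 2: ...O./XXX.O is terminal -1 (O); from ...O./X.X.O depth 6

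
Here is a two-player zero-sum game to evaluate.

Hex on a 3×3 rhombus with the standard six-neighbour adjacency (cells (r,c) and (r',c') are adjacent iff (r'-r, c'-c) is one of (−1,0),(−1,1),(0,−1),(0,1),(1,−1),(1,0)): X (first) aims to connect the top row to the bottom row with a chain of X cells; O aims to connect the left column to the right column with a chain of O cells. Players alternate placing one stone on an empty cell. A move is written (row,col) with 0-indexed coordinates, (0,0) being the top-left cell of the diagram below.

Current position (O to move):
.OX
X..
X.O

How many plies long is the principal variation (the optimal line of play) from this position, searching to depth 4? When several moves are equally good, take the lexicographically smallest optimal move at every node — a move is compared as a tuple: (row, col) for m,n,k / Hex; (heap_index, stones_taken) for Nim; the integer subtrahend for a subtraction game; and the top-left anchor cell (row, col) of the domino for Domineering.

[.OX/X../X.O] O move#1: (0,0):-1/OOX/X../X.O*, (1,1):-1/.OX/XO./X.O, (1,2):-1/.OX/X.O/X.O, (2,1):-1/.OX/X../XOO
[OOX/X../X.O] X move#2: (1,1):+1/OOX/XX./X.O*, (1,2):+1/OOX/X.X/X.O, (2,1):+1/OOX/X../XXO
[OOX/XX./X.O] end (terminal -1, O#3); searched .OX/X../X.O to 4

PV length from [.OX/X../X.O]: 2 plies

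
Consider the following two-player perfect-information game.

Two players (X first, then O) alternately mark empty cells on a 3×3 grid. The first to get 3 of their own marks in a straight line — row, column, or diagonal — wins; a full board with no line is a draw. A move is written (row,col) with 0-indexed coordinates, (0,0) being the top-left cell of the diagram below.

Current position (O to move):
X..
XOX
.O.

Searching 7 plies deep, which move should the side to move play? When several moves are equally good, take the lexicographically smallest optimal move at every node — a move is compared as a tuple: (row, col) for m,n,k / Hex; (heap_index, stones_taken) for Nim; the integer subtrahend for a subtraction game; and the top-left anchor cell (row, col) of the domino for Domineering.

ply 1, O at X../XOX/.O. | (0,1)=+1→XO./XOX/.O.*; (0,2)=-1→X.O/XOX/.O.; (2,0)=+1→X../XOX/OO.; (2,2)=-1→X../XOX/.OO
ply 2: XO./XOX/.O. is terminal -1 (X); from X../XOX/.O. depth 7

O's best at [X../XOX/.O.]: (0,1)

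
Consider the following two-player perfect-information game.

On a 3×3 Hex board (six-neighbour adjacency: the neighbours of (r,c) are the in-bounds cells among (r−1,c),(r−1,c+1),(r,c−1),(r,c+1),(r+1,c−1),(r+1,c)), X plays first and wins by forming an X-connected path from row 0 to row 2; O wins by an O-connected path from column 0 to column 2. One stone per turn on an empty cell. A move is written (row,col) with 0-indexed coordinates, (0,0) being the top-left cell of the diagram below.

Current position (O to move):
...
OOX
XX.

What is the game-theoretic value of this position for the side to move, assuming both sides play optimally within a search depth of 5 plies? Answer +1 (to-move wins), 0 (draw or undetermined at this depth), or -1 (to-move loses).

[.../OOX/XX.] O move#1: (0,0):-1/O../OOX/XX., (0,1):-1/.O./OOX/XX., (0,2):+1/..O/OOX/XX.*, (2,2):-1/.../OOX/XXO
[..O/OOX/XX.] end (terminal -1, X#2); searched .../OOX/XX. to 5

value(.../OOX/XX., O) = +1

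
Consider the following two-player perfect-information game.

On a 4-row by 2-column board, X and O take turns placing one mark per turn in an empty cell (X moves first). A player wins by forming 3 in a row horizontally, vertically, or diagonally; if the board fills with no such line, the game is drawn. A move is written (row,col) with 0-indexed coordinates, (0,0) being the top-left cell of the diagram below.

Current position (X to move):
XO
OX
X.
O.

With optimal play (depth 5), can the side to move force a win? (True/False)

X winning at [XO/OX/X./O.]: False

ply 1, X at XO/OX/X./O. | (2,1)=+0→XO/OX/XX/O.*; (3,1)=+0→XO/OX/X./OX
ply 2, O at XO/OX/XX/O. | (3,1)=+0→XO/OX/XX/OO*
ply 3: XO/OX/XX/OO is terminal +0 (X); from XO/OX/X./O. depth 5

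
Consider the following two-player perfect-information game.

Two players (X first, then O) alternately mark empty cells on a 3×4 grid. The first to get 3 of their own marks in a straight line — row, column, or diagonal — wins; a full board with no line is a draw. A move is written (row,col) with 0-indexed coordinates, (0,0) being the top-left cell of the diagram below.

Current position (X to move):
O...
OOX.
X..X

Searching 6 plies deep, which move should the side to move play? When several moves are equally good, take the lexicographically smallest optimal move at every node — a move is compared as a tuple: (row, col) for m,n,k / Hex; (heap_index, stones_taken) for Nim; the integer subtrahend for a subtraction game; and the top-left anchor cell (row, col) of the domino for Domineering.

X's best at [O.../OOX./X..X]: (0,1)

[O.../OOX./X..X] X move#1: (0,1):+1/OX../OOX./X..X*, (0,2):-1/O.X./OOX./X..X, (0,3):-1/O..X/OOX./X..X, (1,3):-1/O.../OOXX/X..X, (2,1):-1/O.../OOX./XX.X, (2,2):+1/O.../OOX./X.XX
[OX../OOX./X..X] end (terminal -1, O#2); searched O.../OOX./X..X to 6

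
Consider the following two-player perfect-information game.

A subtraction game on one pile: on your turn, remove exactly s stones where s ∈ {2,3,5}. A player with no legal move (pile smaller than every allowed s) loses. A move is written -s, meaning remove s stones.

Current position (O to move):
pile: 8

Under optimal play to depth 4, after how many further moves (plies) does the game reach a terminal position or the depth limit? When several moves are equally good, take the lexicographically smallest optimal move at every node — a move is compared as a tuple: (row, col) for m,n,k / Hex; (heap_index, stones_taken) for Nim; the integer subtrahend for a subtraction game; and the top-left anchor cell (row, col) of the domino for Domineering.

PV length from [8]: 2 plies

ply 1, O at 8 | -2=-1→6*; -3=-1→5; -5=-1→3
ply 2, X at 6 | -2=-1→4; -3=-1→3; -5=+1→1*
ply 3: 1 is terminal -1 (O); from 8 depth 4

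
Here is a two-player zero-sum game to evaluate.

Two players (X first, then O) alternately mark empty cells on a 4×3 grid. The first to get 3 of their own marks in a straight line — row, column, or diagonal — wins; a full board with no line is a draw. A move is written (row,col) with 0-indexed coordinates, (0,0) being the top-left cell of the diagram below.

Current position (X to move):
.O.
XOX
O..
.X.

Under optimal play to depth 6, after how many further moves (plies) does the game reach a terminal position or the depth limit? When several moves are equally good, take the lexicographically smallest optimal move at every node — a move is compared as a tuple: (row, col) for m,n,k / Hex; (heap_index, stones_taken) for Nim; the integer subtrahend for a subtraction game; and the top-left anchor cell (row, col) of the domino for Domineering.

PV length from [.O./XOX/O../.X.]: 2 plies

[.O./XOX/O../.X.] X move#1: (0,0):-1/XO./XOX/O../.X.*, (0,2):-1/.OX/XOX/O../.X., (2,1):-1/.O./XOX/OX./.X., (2,2):-1/.O./XOX/O.X/.X., (3,0):-1/.O./XOX/O../XX., (3,2):-1/.O./XOX/O../.XX
[XO./XOX/O../.X.] O move#2: (0,2):+1/XOO/XOX/O../.X.*, (2,1):+1/XO./XOX/OO./.X., (2,2):+1/XO./XOX/O.O/.X., (3,0):+1/XO./XOX/O../OX., (3,2):+1/XO./XOX/O../.XO
[XOO/XOX/O../.X.] end (terminal -1, X#3); searched .O./XOX/O../.X. to 6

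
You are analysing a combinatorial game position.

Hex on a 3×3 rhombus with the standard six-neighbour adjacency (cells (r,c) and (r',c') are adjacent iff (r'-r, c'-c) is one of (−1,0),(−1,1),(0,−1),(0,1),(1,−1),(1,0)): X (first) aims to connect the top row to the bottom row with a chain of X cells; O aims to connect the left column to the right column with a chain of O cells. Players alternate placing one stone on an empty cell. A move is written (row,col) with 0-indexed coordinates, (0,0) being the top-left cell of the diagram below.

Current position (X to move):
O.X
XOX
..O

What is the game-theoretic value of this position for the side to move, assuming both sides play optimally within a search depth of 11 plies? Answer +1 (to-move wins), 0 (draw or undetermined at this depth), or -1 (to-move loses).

[O.X/XOX/..O] X move#1: (0,1):+1/OXX/XOX/..O*, (2,0):+1/O.X/XOX/X.O, (2,1):+1/O.X/XOX/.XO
[OXX/XOX/..O] O move#2: (2,0):-1/OXX/XOX/O.O*, (2,1):-1/OXX/XOX/.OO
[OXX/XOX/O.O] X move#3: (2,1):+1/OXX/XOX/OXO*
[OXX/XOX/OXO] end (terminal -1, O#4); searched O.X/XOX/..O to 11

value(O.X/XOX/..O, X) = +1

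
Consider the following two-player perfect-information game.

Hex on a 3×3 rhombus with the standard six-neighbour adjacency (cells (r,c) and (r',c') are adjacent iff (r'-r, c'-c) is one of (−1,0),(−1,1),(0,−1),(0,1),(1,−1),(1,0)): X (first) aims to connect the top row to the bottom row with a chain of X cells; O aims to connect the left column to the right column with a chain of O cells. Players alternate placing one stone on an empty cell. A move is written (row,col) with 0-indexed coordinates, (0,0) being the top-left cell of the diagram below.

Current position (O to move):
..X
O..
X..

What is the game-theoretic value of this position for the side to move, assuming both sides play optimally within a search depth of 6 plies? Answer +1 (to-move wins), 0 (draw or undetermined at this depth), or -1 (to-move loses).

value(..X/O../X.., O) = -1

p1 O@[..X/O../X..]: (0,0)[O.X/O../X..]-1* (0,1)[.OX/O../X..]-1 (1,1)[..X/OO./X..]-1 (1,2)[..X/O.O/X..]-1 (2,1)[..X/O../XO.]-1 (2,2)[..X/O../X.O]-1
p2 X@[O.X/O../X..]: (0,1)[OXX/O../X..]+1* (1,1)[O.X/OX./X..]+1 (1,2)[O.X/O.X/X..]+1 (2,1)[O.X/O../XX.]+1 (2,2)[O.X/O../X.X]+1
p3 O@[OXX/O../X..]: (1,1)[OXX/OO./X..]-1* (1,2)[OXX/O.O/X..]-1 (2,1)[OXX/O../XO.]-1 (2,2)[OXX/O../X.O]-1
p4 X@[OXX/OO./X..]: (1,2)[OXX/OOX/X..]+1* (2,1)[OXX/OO./XX.]-1 (2,2)[OXX/OO./X.X]-1
p5 O@[OXX/OOX/X..]: (2,1)[OXX/OOX/XO.]-1* (2,2)[OXX/OOX/X.O]-1
p6 X@[OXX/OOX/XO.]: (2,2)[OXX/OOX/XOX]+1*
p7 O@[OXX/OOX/XOX] terminal -1; root [..X/O../X..] d6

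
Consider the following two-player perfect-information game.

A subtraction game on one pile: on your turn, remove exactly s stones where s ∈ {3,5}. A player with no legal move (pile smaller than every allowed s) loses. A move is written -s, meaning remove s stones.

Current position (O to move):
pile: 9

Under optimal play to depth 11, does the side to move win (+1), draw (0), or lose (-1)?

p1 O@[9]: -3[6]-1* -5[4]-1
p2 X@[6]: -3[3]-1 -5[1]+1*
p3 O@[1] terminal -1; root [9] d11

value(9, O) = -1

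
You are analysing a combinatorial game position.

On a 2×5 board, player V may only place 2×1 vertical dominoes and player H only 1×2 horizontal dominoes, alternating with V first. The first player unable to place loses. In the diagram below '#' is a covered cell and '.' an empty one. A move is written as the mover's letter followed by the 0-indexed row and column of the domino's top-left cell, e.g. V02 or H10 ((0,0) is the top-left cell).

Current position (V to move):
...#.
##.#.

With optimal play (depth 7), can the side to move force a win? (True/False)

V winning at [...#./##.#.]: True

[...#./##.#.] V move#1: V02:+1/..##./####.*, V04:-1/...##/##.##
[..##./####.] H move#2: H00:-1/####./####.*
[####./####.] V move#3: V04:+1/#####/#####*
[#####/#####] end (terminal -1, H#4); searched ...#./##.#. to 7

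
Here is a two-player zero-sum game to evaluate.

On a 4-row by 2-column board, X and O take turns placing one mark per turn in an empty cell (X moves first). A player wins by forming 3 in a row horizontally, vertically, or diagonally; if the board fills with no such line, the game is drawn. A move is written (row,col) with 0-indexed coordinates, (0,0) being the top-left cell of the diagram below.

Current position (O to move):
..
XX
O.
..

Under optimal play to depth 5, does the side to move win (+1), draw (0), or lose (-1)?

ply 1, O at ../XX/O./.. | (0,0)=-1→O./XX/O./..; (0,1)=+0→.O/XX/O./..*; (2,1)=+0→../XX/OO/..; (3,0)=-1→../XX/O./O.; (3,1)=+0→../XX/O./.O
ply 2, X at .O/XX/O./.. | (0,0)=+0→XO/XX/O./..*; (2,1)=+0→.O/XX/OX/..; (3,0)=+0→.O/XX/O./X.; (3,1)=+0→.O/XX/O./.X
ply 3, O at XO/XX/O./.. | (2,1)=+0→XO/XX/OO/..*; (3,0)=+0→XO/XX/O./O.; (3,1)=+0→XO/XX/O./.O
ply 4, X at XO/XX/OO/.. | (3,0)=+0→XO/XX/OO/X.*; (3,1)=+0→XO/XX/OO/.X
ply 5, O at XO/XX/OO/X. | (3,1)=+0→XO/XX/OO/XO*
ply 6: XO/XX/OO/XO is terminal +0 (X); from ../XX/O./.. depth 5

value(../XX/O./.., O) = 0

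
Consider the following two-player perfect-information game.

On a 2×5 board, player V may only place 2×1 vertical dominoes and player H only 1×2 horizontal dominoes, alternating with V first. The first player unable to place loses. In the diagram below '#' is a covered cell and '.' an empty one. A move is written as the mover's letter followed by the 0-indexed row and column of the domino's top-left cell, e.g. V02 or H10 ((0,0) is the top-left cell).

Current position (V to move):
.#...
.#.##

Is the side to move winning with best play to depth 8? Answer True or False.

V winning at [.#.../.#.##]: True

[.#.../.#.##] V move#1: V00:-1/##.../##.##, V02:+1/.##../.####*
[.##../.####] H move#2: H03:-1/.####/.####*
[.####/.####] V move#3: V00:+1/#####/#####*
[#####/#####] end (terminal -1, H#4); searched .#.../.#.## to 8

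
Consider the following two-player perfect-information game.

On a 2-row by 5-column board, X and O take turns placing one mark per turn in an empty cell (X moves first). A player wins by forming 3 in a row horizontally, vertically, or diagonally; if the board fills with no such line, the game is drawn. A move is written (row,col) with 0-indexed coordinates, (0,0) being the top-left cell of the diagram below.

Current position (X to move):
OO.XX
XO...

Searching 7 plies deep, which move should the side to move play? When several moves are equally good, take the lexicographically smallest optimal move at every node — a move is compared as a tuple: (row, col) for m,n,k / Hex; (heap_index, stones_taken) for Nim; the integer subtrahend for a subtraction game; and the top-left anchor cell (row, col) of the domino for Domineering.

X's best at [OO.XX/XO...]: (0,2)

p1 X@[OO.XX/XO...]: (0,2)[OOXXX/XO...]+1* (1,2)[OO.XX/XOX..]-1 (1,3)[OO.XX/XO.X.]-1 (1,4)[OO.XX/XO..X]-1
p2 O@[OOXXX/XO...] terminal -1; root [OO.XX/XO...] d7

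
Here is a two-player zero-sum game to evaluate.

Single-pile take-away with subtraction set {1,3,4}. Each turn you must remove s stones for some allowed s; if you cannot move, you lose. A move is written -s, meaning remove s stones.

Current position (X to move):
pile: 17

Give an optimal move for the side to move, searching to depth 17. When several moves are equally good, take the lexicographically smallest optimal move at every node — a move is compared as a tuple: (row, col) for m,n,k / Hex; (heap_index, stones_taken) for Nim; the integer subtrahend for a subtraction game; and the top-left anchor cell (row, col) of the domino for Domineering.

p1 X@[17]: -1[16]+1* -3[14]+1 -4[13]-1
p2 O@[16]: -1[15]-1* -3[13]-1 -4[12]-1
p3 X@[15]: -1[14]+1* -3[12]-1 -4[11]-1
p4 O@[14]: -1[13]-1* -3[11]-1 -4[10]-1
p5 X@[13]: -1[12]-1 -3[10]-1 -4[9]+1*
p6 O@[9]: -1[8]-1* -3[6]-1 -4[5]-1
p7 X@[8]: -1[7]+1* -3[5]-1 -4[4]-1
p8 O@[7]: -1[6]-1* -3[4]-1 -4[3]-1
p9 X@[6]: -1[5]-1 -3[3]-1 -4[2]+1*
p10 O@[2]: -1[1]-1*
p11 X@[1]: -1[0]+1*
p12 O@[0] terminal -1; root [17] d17

X's best at [17]: -1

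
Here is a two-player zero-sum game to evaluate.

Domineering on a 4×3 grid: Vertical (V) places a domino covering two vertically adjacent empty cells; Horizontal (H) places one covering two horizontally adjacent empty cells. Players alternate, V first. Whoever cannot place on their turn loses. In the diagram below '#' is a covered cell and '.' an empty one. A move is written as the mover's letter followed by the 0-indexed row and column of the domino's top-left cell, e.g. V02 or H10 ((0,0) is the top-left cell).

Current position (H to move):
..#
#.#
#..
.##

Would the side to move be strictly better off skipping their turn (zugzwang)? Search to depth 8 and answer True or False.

[..#/#.#/#../.##] H move#1: H00:-1/###/#.#/#../.##*, H21:-1/..#/#.#/###/.##
[###/#.#/#../.##] V move#2: V11:+1/###/###/##./.##*
[###/###/##./.##] end (terminal -1, H#3); searched ..#/#.#/#../.## to 8
suppose H passes — search the same position with V to move:
pass> [..#/#.#/#../.##] V move#1: V01:-1/.##/###/#../.##*, V11:-1/..#/###/##./.##
pass> [.##/###/#../.##] H move#2: H21:+1/.##/###/###/.##*
pass> [.##/###/###/.##] end (terminal -1, V#3); searched ..#/#.#/#../.## to 8
for H: play -1, pass +1

zugzwang(..#/#.#/#../.##, H) = True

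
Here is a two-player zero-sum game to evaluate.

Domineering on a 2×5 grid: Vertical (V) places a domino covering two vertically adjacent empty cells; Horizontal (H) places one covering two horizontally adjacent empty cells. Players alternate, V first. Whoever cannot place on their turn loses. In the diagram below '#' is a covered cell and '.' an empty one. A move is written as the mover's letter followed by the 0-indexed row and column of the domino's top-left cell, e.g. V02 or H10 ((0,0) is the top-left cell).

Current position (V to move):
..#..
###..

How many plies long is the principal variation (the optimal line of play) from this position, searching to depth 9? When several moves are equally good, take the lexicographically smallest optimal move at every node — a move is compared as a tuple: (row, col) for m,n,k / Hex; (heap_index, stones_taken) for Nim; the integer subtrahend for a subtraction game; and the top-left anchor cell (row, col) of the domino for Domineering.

PV length from [..#../###..]: 3 plies

ply 1, V at ..#../###.. | V03=+1→..##./####.*; V04=+1→..#.#/###.#
ply 2, H at ..##./####. | H00=-1→####./####.*
ply 3, V at ####./####. | V04=+1→#####/#####*
ply 4: #####/##### is terminal -1 (H); from ..#../###.. depth 9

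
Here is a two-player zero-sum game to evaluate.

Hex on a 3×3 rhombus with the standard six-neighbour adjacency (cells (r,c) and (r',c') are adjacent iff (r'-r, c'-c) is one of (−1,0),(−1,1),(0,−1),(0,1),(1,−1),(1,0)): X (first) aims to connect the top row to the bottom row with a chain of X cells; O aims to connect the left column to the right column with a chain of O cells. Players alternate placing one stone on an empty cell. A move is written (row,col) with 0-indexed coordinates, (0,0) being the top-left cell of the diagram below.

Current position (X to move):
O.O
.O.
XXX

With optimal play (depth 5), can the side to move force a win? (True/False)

p1 X@[O.O/.O./XXX]: (0,1)[OXO/.O./XXX]-1* (1,0)[O.O/XO./XXX]-1 (1,2)[O.O/.OX/XXX]-1
p2 O@[OXO/.O./XXX]: (1,0)[OXO/OO./XXX]+1* (1,2)[OXO/.OO/XXX]-1
p3 X@[OXO/OO./XXX] terminal -1; root [O.O/.O./XXX] d5

X winning at [O.O/.O./XXX]: False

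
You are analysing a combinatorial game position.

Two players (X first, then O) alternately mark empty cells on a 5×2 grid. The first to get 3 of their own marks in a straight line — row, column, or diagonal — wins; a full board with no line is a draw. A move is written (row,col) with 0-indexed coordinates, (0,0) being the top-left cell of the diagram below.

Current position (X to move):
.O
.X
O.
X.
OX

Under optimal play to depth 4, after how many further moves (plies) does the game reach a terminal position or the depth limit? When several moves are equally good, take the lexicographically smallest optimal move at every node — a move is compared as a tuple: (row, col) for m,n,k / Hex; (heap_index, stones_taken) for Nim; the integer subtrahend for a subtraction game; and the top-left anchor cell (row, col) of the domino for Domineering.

p1 X@[.O/.X/O./X./OX]: (0,0)[XO/.X/O./X./OX]+0* (1,0)[.O/XX/O./X./OX]+0 (2,1)[.O/.X/OX/X./OX]+0 (3,1)[.O/.X/O./XX/OX]+0
p2 O@[XO/.X/O./X./OX]: (1,0)[XO/OX/O./X./OX]+0* (2,1)[XO/.X/OO/X./OX]+0 (3,1)[XO/.X/O./XO/OX]+0
p3 X@[XO/OX/O./X./OX]: (2,1)[XO/OX/OX/X./OX]+0* (3,1)[XO/OX/O./XX/OX]+0
p4 O@[XO/OX/OX/X./OX]: (3,1)[XO/OX/OX/XO/OX]+0*
p5 X@[XO/OX/OX/XO/OX] terminal +0; root [.O/.X/O./X./OX] d4

PV length from [.O/.X/O./X./OX]: 4 plies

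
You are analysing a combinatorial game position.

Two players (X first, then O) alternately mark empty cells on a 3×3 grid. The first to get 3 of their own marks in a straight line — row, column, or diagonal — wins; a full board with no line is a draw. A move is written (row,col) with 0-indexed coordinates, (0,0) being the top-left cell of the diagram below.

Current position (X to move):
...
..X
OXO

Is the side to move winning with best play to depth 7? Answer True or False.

p1 X@[.../..X/OXO]: (0,0)[X../..X/OXO]+0 (0,1)[.X./..X/OXO]-1 (0,2)[..X/..X/OXO]-1 (1,0)[.../X.X/OXO]-1 (1,1)[.../.XX/OXO]+1*
p2 O@[.../.XX/OXO]: (0,0)[O../.XX/OXO]-1* (0,1)[.O./.XX/OXO]-1 (0,2)[..O/.XX/OXO]-1 (1,0)[.../OXX/OXO]-1
p3 X@[O../.XX/OXO]: (0,1)[OX./.XX/OXO]+1* (0,2)[O.X/.XX/OXO]-1 (1,0)[O../XXX/OXO]+1
p4 O@[OX./.XX/OXO] terminal -1; root [.../..X/OXO] d7

X winning at [.../..X/OXO]: True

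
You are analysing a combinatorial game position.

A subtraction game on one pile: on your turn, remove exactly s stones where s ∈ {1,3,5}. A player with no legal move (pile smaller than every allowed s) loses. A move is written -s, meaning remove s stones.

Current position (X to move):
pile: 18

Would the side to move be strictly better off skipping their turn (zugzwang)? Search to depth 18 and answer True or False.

[18] X move#1: -1:-1/17*, -3:-1/15, -5:-1/13
[17] O move#2: -1:+1/16*, -3:+1/14, -5:+1/12
[16] X move#3: -1:-1/15*, -3:-1/13, -5:-1/11
[15] O move#4: -1:+1/14*, -3:+1/12, -5:+1/10
[14] X move#5: -1:-1/13*, -3:-1/11, -5:-1/9
[13] O move#6: -1:+1/12*, -3:+1/10, -5:+1/8
[12] X move#7: -1:-1/11*, -3:-1/9, -5:-1/7
[11] O move#8: -1:+1/10*, -3:+1/8, -5:+1/6
[10] X move#9: -1:-1/9*, -3:-1/7, -5:-1/5
[9] O move#10: -1:+1/8*, -3:+1/6, -5:+1/4
[8] X move#11: -1:-1/7*, -3:-1/5, -5:-1/3
[7] O move#12: -1:+1/6*, -3:+1/4, -5:+1/2
[6] X move#13: -1:-1/5*, -3:-1/3, -5:-1/1
[5] O move#14: -1:+1/4*, -3:+1/2, -5:+1/0
[4] X move#15: -1:-1/3*, -3:-1/1
[3] O move#16: -1:+1/2*, -3:+1/0
[2] X move#17: -1:-1/1*
[1] O move#18: -1:+1/0*
[0] end (terminal -1, X#19); searched 18 to 18
pass branch (O moves first from the same position):
  | [18] O move#1: -1:-1/17*, -3:-1/15, -5:-1/13
  | [17] X move#2: -1:+1/16*, -3:+1/14, -5:+1/12
  | [16] O move#3: -1:-1/15*, -3:-1/13, -5:-1/11
  | [15] X move#4: -1:+1/14*, -3:+1/12, -5:+1/10
  | [14] O move#5: -1:-1/13*, -3:-1/11, -5:-1/9
  | [13] X move#6: -1:+1/12*, -3:+1/10, -5:+1/8
  | [12] O move#7: -1:-1/11*, -3:-1/9, -5:-1/7
  | [11] X move#8: -1:+1/10*, -3:+1/8, -5:+1/6
  | [10] O move#9: -1:-1/9*, -3:-1/7, -5:-1/5
  | [9] X move#10: -1:+1/8*, -3:+1/6, -5:+1/4
  | [8] O move#11: -1:-1/7*, -3:-1/5, -5:-1/3
  | [7] X move#12: -1:+1/6*, -3:+1/4, -5:+1/2
  | [6] O move#13: -1:-1/5*, -3:-1/3, -5:-1/1
  | [5] X move#14: -1:+1/4*, -3:+1/2, -5:+1/0
  | [4] O move#15: -1:-1/3*, -3:-1/1
  | [3] X move#16: -1:+1/2*, -3:+1/0
  | [2] O move#17: -1:-1/1*
  | [1] X move#18: -1:+1/0*
  | [0] end (terminal -1, O#19); searched 18 to 18
X moving scores -1; X passing scores +1

zugzwang(18, X) = True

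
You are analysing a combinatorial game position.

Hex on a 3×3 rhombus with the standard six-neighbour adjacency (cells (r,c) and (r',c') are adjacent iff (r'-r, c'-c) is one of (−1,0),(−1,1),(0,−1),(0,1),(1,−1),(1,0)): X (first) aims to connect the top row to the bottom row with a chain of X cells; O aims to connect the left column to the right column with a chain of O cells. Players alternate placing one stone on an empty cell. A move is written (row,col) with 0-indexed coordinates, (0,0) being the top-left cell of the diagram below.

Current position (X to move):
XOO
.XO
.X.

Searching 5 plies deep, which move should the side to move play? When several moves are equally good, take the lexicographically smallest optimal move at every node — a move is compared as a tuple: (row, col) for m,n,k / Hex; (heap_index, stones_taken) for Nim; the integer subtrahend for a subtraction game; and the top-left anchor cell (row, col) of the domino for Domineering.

[XOO/.XO/.X.] X move#1: (1,0):+1/XOO/XXO/.X.*, (2,0):-1/XOO/.XO/XX., (2,2):-1/XOO/.XO/.XX
[XOO/XXO/.X.] end (terminal -1, O#2); searched XOO/.XO/.X. to 5

X's best at [XOO/.XO/.X.]: (1,0)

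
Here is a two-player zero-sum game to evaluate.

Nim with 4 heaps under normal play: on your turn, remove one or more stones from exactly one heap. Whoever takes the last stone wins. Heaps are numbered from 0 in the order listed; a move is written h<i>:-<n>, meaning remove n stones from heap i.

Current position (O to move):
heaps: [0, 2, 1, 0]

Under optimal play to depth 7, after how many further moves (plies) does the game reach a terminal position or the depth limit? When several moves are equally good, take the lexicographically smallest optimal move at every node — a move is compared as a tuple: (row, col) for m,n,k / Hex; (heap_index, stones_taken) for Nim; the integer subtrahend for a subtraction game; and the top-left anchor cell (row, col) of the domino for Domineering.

p1 O@[(0,2,1,0)]: h1:-1[(0,1,1,0)]+1* h1:-2[(0,0,1,0)]-1 h2:-1[(0,2,0,0)]-1
p2 X@[(0,1,1,0)]: h1:-1[(0,0,1,0)]-1* h2:-1[(0,1,0,0)]-1
p3 O@[(0,0,1,0)]: h2:-1[(0,0,0,0)]+1*
p4 X@[(0,0,0,0)] terminal -1; root [(0,2,1,0)] d7

PV length from [(0,2,1,0)]: 3 plies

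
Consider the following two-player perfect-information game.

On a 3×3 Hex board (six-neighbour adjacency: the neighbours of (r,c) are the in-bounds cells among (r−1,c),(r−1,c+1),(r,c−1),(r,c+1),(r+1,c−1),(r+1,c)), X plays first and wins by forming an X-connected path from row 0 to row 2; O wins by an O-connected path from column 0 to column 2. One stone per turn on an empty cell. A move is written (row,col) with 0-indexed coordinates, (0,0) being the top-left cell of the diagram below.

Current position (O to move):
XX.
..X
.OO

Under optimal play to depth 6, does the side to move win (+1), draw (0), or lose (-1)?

[XX./..X/.OO] O move#1: (0,2):-1/XXO/..X/.OO, (1,0):+1/XX./O.X/.OO*, (1,1):+1/XX./.OX/.OO, (2,0):+1/XX./..X/OOO
[XX./O.X/.OO] X move#2: (0,2):-1/XXX/O.X/.OO*, (1,1):-1/XX./OXX/.OO, (2,0):-1/XX./O.X/XOO
[XXX/O.X/.OO] O move#3: (1,1):+1/XXX/OOX/.OO*, (2,0):+1/XXX/O.X/OOO
[XXX/OOX/.OO] end (terminal -1, X#4); searched XX./..X/.OO to 6

value(XX./..X/.OO, O) = +1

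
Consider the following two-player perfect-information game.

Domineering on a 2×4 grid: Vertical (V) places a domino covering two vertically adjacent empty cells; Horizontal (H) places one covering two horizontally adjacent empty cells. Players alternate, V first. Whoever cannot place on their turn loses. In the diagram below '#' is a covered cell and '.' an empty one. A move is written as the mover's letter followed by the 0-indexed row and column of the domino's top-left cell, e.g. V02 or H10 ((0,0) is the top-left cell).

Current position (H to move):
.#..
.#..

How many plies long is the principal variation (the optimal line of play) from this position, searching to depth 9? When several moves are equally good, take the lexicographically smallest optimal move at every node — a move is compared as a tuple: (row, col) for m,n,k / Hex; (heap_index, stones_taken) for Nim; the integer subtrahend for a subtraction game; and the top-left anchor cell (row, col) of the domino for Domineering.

PV length from [.#../.#..]: 3 plies

[.#../.#..] H move#1: H02:+1/.###/.#..*, H12:+1/.#../.###
[.###/.#..] V move#2: V00:-1/####/##..*
[####/##..] H move#3: H12:+1/####/####*
[####/####] end (terminal -1, V#4); searched .#../.#.. to 9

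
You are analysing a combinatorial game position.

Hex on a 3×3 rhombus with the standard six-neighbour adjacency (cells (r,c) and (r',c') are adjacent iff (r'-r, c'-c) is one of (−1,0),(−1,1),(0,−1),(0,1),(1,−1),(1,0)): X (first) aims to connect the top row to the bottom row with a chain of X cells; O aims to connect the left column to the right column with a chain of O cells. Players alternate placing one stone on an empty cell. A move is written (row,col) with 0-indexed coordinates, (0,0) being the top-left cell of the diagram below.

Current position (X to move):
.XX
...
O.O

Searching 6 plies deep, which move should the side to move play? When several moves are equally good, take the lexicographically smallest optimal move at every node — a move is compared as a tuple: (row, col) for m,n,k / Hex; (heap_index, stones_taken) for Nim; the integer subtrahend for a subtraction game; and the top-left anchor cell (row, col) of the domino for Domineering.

X's best at [.XX/.../O.O]: (2,1)

ply 1, X at .XX/.../O.O | (0,0)=-1→XXX/.../O.O; (1,0)=-1→.XX/X../O.O; (1,1)=-1→.XX/.X./O.O; (1,2)=-1→.XX/..X/O.O; (2,1)=+1→.XX/.../OXO*
ply 2, O at .XX/.../OXO | (0,0)=-1→OXX/.../OXO*; (1,0)=-1→.XX/O../OXO; (1,1)=-1→.XX/.O./OXO; (1,2)=-1→.XX/..O/OXO
ply 3, X at OXX/.../OXO | (1,0)=+1→OXX/X../OXO*; (1,1)=+1→OXX/.X./OXO; (1,2)=+1→OXX/..X/OXO
ply 4, O at OXX/X../OXO | (1,1)=-1→OXX/XO./OXO*; (1,2)=-1→OXX/X.O/OXO
ply 5, X at OXX/XO./OXO | (1,2)=+1→OXX/XOX/OXO*
ply 6: OXX/XOX/OXO is terminal -1 (O); from .XX/.../O.O depth 6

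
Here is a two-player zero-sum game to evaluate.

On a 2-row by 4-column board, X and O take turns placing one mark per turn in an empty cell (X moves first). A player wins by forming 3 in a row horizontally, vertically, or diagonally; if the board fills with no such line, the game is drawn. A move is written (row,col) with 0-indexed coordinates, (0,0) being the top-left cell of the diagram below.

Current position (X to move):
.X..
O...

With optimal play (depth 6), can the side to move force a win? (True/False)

X winning at [.X../O...]: True

p1 X@[.X../O...]: (0,0)[XX../O...]+0 (0,2)[.XX./O...]+1* (0,3)[.X.X/O...]+0 (1,1)[.X../OX..]+0 (1,2)[.X../O.X.]+0 (1,3)[.X../O..X]+0
p2 O@[.XX./O...]: (0,0)[OXX./O...]-1* (0,3)[.XXO/O...]-1 (1,1)[.XX./OO..]-1 (1,2)[.XX./O.O.]-1 (1,3)[.XX./O..O]-1
p3 X@[OXX./O...]: (0,3)[OXXX/O...]+1* (1,1)[OXX./OX..]+0 (1,2)[OXX./O.X.]+0 (1,3)[OXX./O..X]+0
p4 O@[OXXX/O...] terminal -1; root [.X../O...] d6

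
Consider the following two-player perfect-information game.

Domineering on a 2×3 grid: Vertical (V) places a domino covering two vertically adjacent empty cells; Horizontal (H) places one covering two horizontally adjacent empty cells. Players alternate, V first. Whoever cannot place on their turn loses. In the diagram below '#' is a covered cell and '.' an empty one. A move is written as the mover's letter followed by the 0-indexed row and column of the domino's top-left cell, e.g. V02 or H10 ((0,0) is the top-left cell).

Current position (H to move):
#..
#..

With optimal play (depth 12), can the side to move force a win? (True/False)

H winning at [#../#..]: True

[#../#..] H move#1: H01:+1/###/#..*, H11:+1/#../###
[###/#..] end (terminal -1, V#2); searched #../#.. to 12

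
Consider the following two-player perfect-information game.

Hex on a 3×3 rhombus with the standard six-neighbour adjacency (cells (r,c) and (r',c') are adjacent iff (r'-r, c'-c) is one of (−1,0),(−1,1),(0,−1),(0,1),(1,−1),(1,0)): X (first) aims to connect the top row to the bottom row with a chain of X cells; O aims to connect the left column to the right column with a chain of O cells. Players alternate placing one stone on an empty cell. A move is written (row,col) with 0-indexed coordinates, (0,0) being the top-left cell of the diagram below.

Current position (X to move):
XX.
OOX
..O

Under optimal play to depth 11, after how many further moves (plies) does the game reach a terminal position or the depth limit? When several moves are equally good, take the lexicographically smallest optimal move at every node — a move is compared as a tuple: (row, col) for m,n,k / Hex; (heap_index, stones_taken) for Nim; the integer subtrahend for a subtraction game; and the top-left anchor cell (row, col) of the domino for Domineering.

PV length from [XX./OOX/..O]: 2 plies

ply 1, X at XX./OOX/..O | (0,2)=-1→XXX/OOX/..O*; (2,0)=-1→XX./OOX/X.O; (2,1)=-1→XX./OOX/.XO
ply 2, O at XXX/OOX/..O | (2,0)=-1→XXX/OOX/O.O; (2,1)=+1→XXX/OOX/.OO*
ply 3: XXX/OOX/.OO is terminal -1 (X); from XX./OOX/..O depth 11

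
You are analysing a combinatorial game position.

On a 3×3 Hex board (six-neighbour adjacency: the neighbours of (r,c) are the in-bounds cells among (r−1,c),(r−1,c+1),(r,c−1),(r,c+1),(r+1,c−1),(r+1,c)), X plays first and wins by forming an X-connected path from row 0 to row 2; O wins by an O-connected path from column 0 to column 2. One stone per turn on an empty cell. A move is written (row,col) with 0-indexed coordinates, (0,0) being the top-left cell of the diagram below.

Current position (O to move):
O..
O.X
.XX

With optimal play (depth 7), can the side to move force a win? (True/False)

O winning at [O../O.X/.XX]: True

p1 O@[O../O.X/.XX]: (0,1)[OO./O.X/.XX]-1 (0,2)[O.O/O.X/.XX]+1* (1,1)[O../OOX/.XX]-1 (2,0)[O../O.X/OXX]-1
p2 X@[O.O/O.X/.XX]: (0,1)[OXO/O.X/.XX]-1* (1,1)[O.O/OXX/.XX]-1 (2,0)[O.O/O.X/XXX]-1
p3 O@[OXO/O.X/.XX]: (1,1)[OXO/OOX/.XX]+1* (2,0)[OXO/O.X/OXX]-1
p4 X@[OXO/OOX/.XX] terminal -1; root [O../O.X/.XX] d7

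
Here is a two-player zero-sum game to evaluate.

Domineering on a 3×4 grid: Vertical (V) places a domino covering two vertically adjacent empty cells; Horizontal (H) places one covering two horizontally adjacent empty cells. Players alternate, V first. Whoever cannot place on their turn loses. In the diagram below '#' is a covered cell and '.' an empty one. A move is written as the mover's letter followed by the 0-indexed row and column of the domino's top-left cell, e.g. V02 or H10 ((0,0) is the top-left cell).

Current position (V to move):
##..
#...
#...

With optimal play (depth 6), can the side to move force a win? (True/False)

p1 V@[##../#.../#...]: V02[###./#.#./#...]+1* V03[##.#/#..#/#...]-1 V11[##../##../##..]-1 V12[##../#.#./#.#.]+1 V13[##../#..#/#..#]-1
p2 H@[###./#.#./#...]: H21[###./#.#./###.]-1* H22[###./#.#./#.##]-1
p3 V@[###./#.#./###.]: V03[####/#.##/###.]+1* V13[###./#.##/####]+1
p4 H@[####/#.##/###.] terminal -1; root [##../#.../#...] d6

V winning at [##../#.../#...]: True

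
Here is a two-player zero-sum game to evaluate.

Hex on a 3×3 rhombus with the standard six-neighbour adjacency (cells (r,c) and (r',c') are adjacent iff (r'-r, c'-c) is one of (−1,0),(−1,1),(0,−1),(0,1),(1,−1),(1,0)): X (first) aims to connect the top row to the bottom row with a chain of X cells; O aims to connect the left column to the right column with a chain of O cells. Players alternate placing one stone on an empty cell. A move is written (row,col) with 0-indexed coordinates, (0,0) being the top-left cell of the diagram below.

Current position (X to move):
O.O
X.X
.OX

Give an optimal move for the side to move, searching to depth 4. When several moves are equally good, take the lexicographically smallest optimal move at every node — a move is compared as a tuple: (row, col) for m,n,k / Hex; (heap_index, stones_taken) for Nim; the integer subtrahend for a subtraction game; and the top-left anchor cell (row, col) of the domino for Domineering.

X's best at [O.O/X.X/.OX]: (0,1)

ply 1, X at O.O/X.X/.OX | (0,1)=+1→OXO/X.X/.OX*; (1,1)=-1→O.O/XXX/.OX; (2,0)=-1→O.O/X.X/XOX
ply 2, O at OXO/X.X/.OX | (1,1)=-1→OXO/XOX/.OX*; (2,0)=-1→OXO/X.X/OOX
ply 3, X at OXO/XOX/.OX | (2,0)=+1→OXO/XOX/XOX*
ply 4: OXO/XOX/XOX is terminal -1 (O); from O.O/X.X/.OX depth 4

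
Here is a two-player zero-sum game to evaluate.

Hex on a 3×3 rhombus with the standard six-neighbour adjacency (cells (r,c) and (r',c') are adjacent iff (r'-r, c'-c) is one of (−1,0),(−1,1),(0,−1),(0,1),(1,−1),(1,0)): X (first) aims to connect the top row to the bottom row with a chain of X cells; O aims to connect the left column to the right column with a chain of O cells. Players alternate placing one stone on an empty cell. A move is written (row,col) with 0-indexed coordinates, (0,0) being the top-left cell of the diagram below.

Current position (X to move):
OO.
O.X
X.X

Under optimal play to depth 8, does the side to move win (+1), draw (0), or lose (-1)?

[OO./O.X/X.X] X move#1: (0,2):+1/OOX/O.X/X.X*, (1,1):-1/OO./OXX/X.X, (2,1):-1/OO./O.X/XXX
[OOX/O.X/X.X] end (terminal -1, O#2); searched OO./O.X/X.X to 8

value(OO./O.X/X.X, X) = +1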